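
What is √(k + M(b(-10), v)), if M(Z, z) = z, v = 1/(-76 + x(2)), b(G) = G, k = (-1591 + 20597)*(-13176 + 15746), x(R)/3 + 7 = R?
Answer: √404488922929/91 ≈ 6989.0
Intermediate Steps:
x(R) = -21 + 3*R
k = 48845420 (k = 19006*2570 = 48845420)
v = -1/91 (v = 1/(-76 + (-21 + 3*2)) = 1/(-76 + (-21 + 6)) = 1/(-76 - 15) = 1/(-91) = -1/91 ≈ -0.010989)
√(k + M(b(-10), v)) = √(48845420 - 1/91) = √(4444933219/91) = √404488922929/91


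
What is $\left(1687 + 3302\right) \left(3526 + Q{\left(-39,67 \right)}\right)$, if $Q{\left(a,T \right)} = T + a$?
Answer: $17730906$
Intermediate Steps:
$\left(1687 + 3302\right) \left(3526 + Q{\left(-39,67 \right)}\right) = \left(1687 + 3302\right) \left(3526 + \left(67 - 39\right)\right) = 4989 \left(3526 + 28\right) = 4989 \cdot 3554 = 17730906$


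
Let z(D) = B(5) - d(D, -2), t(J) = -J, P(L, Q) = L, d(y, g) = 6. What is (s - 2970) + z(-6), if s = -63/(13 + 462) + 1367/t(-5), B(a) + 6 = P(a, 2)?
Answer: -1284273/475 ≈ -2703.7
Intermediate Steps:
B(a) = -6 + a
s = 129802/475 (s = -63/(13 + 462) + 1367/((-1*(-5))) = -63/475 + 1367/5 = 129802/475 ≈ 273.27)
z(D) = -7 (z(D) = (-6 + 5) - 1*6 = -1 - 6 = -7)
(s - 2970) + z(-6) = (129802/475 - 2970) - 7 = -1280948/475 - 7 = -1284273/475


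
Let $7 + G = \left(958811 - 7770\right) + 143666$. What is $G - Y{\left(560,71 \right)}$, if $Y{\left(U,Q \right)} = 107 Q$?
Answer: $1087103$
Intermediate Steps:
$G = 1094700$ ($G = -7 + \left(\left(958811 - 7770\right) + 143666\right) = -7 + \left(951041 + 143666\right) = -7 + 1094707 = 1094700$)
$G - Y{\left(560,71 \right)} = 1094700 - 107 \cdot 71 = 1094700 - 7597 = 1087103$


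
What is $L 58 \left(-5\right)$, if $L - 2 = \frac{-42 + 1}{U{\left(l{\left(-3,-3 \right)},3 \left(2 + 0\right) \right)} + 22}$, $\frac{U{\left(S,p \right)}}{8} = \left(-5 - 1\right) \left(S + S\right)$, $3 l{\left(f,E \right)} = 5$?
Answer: $- \frac{45965}{69} \approx -666.16$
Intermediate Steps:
$l{\left(f,E \right)} = \frac{5}{3}$ ($l{\left(f,E \right)} = \frac{1}{3} \cdot 5 = \frac{5}{3}$)
$U{\left(S,p \right)} = - 96 S$ ($U{\left(S,p \right)} = 8 \left(-5 - 1\right) \left(S + S\right) = 8 \left(- 6 \cdot 2 S\right) = 8 \left(- 12 S\right) = - 96 S$)
$L = \frac{317}{138}$ ($L = 2 + \frac{-42 + 1}{\left(-96\right) \frac{5}{3} + 22} = 2 - \frac{41}{-160 + 22} = 2 - \frac{41}{-138} = 2 - - \frac{41}{138} = 2 + \frac{41}{138} = \frac{317}{138} \approx 2.2971$)
$L 58 \left(-5\right) = \frac{317}{138} \cdot 58 \left(-5\right) = \frac{9193}{69} \left(-5\right) = - \frac{45965}{69}$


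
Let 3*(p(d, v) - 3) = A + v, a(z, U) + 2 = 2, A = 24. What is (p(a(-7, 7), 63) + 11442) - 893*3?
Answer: 8795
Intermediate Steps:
a(z, U) = 0 (a(z, U) = -2 + 2 = 0)
p(d, v) = 11 + v/3 (p(d, v) = 3 + (24 + v)/3 = 3 + (8 + v/3) = 11 + v/3)
(p(a(-7, 7), 63) + 11442) - 893*3 = ((11 + (⅓)*63) + 11442) - 893*3 = ((11 + 21) + 11442) - 2679 = (32 + 11442) - 2679 = 11474 - 2679 = 8795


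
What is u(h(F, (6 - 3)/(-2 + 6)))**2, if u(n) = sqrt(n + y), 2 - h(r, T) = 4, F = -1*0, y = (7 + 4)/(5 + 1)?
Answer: -1/6 ≈ -0.16667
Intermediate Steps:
y = 11/6 ≈ 1.8333
F = 0
h(r, T) = -2 (h(r, T) = 2 - 1*4 = 2 - 4 = -2)
u(n) = sqrt(11/6 + n) (u(n) = sqrt(n + 11/6) = sqrt(11/6 + n))
u(h(F, (6 - 3)/(-2 + 6)))**2 = (sqrt(66 + 36*(-2))/6)**2 = (sqrt(66 - 72)/6)**2 = (sqrt(-6)/6)**2 = ((I*sqrt(6))/6)**2 = (I*sqrt(6)/6)**2 = -1/6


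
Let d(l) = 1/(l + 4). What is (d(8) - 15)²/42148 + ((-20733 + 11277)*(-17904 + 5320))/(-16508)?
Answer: -180553257066505/25048050624 ≈ -7208.3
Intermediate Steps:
d(l) = 1/(4 + l)
(d(8) - 15)²/42148 + ((-20733 + 11277)*(-17904 + 5320))/(-16508) = (1/(4 + 8) - 15)²/42148 + ((-20733 + 11277)*(-17904 + 5320))/(-16508) = (1/12 - 15)²*(1/42148) - 9456*(-12584)*(-1/16508) = (1/12 - 15)²*(1/42148) + 118994304*(-1/16508) = (-179/12)²*(1/42148) - 29748576/4127 = (32041/144)*(1/42148) - 29748576/4127 = 32041/6069312 - 29748576/4127 = -180553257066505/25048050624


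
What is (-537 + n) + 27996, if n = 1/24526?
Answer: 673459435/24526 ≈ 27459.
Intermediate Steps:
n = 1/24526 ≈ 4.0773e-5
(-537 + n) + 27996 = (-537 + 1/24526) + 27996 = -13170461/24526 + 27996 = 673459435/24526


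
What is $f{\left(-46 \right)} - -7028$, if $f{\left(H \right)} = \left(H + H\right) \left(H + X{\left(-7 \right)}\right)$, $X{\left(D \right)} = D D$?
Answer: $6752$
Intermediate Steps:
$X{\left(D \right)} = D^{2}$
$f{\left(H \right)} = 2 H \left(49 + H\right)$ ($f{\left(H \right)} = \left(H + H\right) \left(H + \left(-7\right)^{2}\right) = 2 H \left(H + 49\right) = 2 H \left(49 + H\right)$)
$f{\left(-46 \right)} - -7028 = 2 \left(-46\right) \left(49 - 46\right) - -7028 = 2 \left(-46\right) 3 + 7028 = -276 + 7028 = 6752$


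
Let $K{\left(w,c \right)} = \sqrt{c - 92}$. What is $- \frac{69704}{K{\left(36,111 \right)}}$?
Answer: $- \frac{69704 \sqrt{19}}{19} \approx -15991.0$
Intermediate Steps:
$K{\left(w,c \right)} = \sqrt{-92 + c}$
$- \frac{69704}{K{\left(36,111 \right)}} = - \frac{69704}{\sqrt{-92 + 111}} = - \frac{69704}{\sqrt{19}} = - 69704 \frac{\sqrt{19}}{19} = - \frac{69704 \sqrt{19}}{19}$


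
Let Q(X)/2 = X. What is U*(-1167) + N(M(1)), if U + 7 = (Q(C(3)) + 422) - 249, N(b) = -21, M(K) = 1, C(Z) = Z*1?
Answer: -200745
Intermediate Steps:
C(Z) = Z
Q(X) = 2*X
U = 172 (U = -7 + ((2*3 + 422) - 249) = -7 + ((6 + 422) - 249) = -7 + (428 - 249) = -7 + 179 = 172)
U*(-1167) + N(M(1)) = 172*(-1167) - 21 = -200724 - 21 = -200745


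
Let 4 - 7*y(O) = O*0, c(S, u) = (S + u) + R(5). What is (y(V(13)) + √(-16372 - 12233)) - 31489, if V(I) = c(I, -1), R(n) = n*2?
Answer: -220419/7 + I*√28605 ≈ -31488.0 + 169.13*I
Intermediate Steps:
R(n) = 2*n
c(S, u) = 10 + S + u (c(S, u) = (S + u) + 2*5 = (S + u) + 10 = 10 + S + u)
V(I) = 9 + I (V(I) = 10 + I - 1 = 9 + I)
y(O) = 4/7 (y(O) = 4/7 - O*0/7 = 4/7 - ⅐*0 = 4/7 + 0 = 4/7)
(y(V(13)) + √(-16372 - 12233)) - 31489 = (4/7 + √(-16372 - 12233)) - 31489 = (4/7 + √(-28605)) - 31489 = (4/7 + I*√28605) - 31489 = -220419/7 + I*√28605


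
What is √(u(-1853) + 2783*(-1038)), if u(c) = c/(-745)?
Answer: I*√1603329308365/745 ≈ 1699.6*I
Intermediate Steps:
u(c) = -c/745 (u(c) = c*(-1/745) = -c/745)
√(u(-1853) + 2783*(-1038)) = √(-1/745*(-1853) + 2783*(-1038)) = √(1853/745 - 2888754) = √(-2152119877/745) = I*√1603329308365/745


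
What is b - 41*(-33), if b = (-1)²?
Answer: 1354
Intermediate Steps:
b = 1
b - 41*(-33) = 1 - 41*(-33) = 1 + 1353 = 1354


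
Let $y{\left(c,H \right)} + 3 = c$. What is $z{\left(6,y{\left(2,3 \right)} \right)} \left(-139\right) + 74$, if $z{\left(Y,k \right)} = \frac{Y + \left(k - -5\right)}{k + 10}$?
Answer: $- \frac{724}{9} \approx -80.444$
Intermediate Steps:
$y{\left(c,H \right)} = -3 + c$
$z{\left(Y,k \right)} = \frac{5 + Y + k}{10 + k}$ ($z{\left(Y,k \right)} = \frac{Y + \left(k + 5\right)}{10 + k} = \frac{Y + \left(5 + k\right)}{10 + k} = \frac{5 + Y + k}{10 + k}$)
$z{\left(6,y{\left(2,3 \right)} \right)} \left(-139\right) + 74 = \frac{5 + 6 + \left(-3 + 2\right)}{10 + \left(-3 + 2\right)} \left(-139\right) + 74 = \frac{5 + 6 - 1}{10 - 1} \left(-139\right) + 74 = \frac{1}{9} \cdot 10 \left(-139\right) + 74 = \frac{10}{9} \left(-139\right) + 74 = - \frac{1390}{9} + 74 = - \frac{724}{9}$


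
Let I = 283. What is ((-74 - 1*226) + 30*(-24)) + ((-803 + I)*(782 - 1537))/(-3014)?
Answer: -1733440/1507 ≈ -1150.3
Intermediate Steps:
((-74 - 1*226) + 30*(-24)) + ((-803 + I)*(782 - 1537))/(-3014) = ((-74 - 1*226) + 30*(-24)) + ((-803 + 283)*(782 - 1537))/(-3014) = ((-74 - 226) - 720) - 520*(-755)*(-1/3014) = (-300 - 720) + 392600*(-1/3014) = -1020 - 196300/1507 = -1733440/1507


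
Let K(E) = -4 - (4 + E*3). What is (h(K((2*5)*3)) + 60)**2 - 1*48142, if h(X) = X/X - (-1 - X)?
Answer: -46846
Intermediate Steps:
K(E) = -8 - 3*E (K(E) = -4 - (4 + 3*E) = -4 + (-4 - 3*E) = -8 - 3*E)
h(X) = 2 + X (h(X) = 1 + (1 + X) = 2 + X)
(h(K((2*5)*3)) + 60)**2 - 1*48142 = ((2 + (-8 - 3*2*5*3)) + 60)**2 - 1*48142 = ((2 + (-8 - 30*3)) + 60)**2 - 48142 = ((2 + (-8 - 3*30)) + 60)**2 - 48142 = ((2 + (-8 - 90)) + 60)**2 - 48142 = ((2 - 98) + 60)**2 - 48142 = (-96 + 60)**2 - 48142 = (-36)**2 - 48142 = 1296 - 48142 = -46846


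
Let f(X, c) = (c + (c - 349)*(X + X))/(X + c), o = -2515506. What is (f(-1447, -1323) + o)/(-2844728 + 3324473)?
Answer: -1394557813/265778730 ≈ -5.2471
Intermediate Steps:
f(X, c) = (c + 2*X*(-349 + c))/(X + c) (f(X, c) = (c + (-349 + c)*(2*X))/(X + c) = (c + 2*X*(-349 + c))/(X + c))
(f(-1447, -1323) + o)/(-2844728 + 3324473) = ((-1323 - 698*(-1447) + 2*(-1447)*(-1323))/(-1447 - 1323) - 2515506)/(-2844728 + 3324473) = ((-1323 + 1010006 + 3828762)/(-2770) - 2515506)/479745 = (-1/2770*4837445 - 2515506)*(1/479745) = (-967489/554 - 2515506)*(1/479745) = -1394557813/554*1/479745 = -1394557813/265778730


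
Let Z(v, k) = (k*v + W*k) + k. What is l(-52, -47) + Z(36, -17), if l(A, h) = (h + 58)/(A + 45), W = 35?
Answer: -8579/7 ≈ -1225.6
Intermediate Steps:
l(A, h) = (58 + h)/(45 + A)
Z(v, k) = 36*k + k*v (Z(v, k) = (k*v + 35*k) + k = (35*k + k*v) + k = 36*k + k*v)
l(-52, -47) + Z(36, -17) = (58 - 47)/(45 - 52) - 17*(36 + 36) = 11/(-7) - 17*72 = -1/7*11 - 1224 = -11/7 - 1224 = -8579/7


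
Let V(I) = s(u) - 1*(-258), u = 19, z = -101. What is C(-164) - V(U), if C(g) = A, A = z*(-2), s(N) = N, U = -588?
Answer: -75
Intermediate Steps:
A = 202 (A = -101*(-2) = 202)
C(g) = 202
V(I) = 277 (V(I) = 19 - 1*(-258) = 19 + 258 = 277)
C(-164) - V(U) = 202 - 1*277 = 202 - 277 = -75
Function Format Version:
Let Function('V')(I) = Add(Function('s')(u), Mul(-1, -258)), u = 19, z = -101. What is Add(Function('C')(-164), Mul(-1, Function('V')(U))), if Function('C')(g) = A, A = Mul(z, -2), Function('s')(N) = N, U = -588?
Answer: -75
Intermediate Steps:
A = 202 (A = Mul(-101, -2) = 202)
Function('C')(g) = 202
Function('V')(I) = 277 (Function('V')(I) = Add(19, Mul(-1, -258)) = Add(19, 258) = 277)
Add(Function('C')(-164), Mul(-1, Function('V')(U))) = Add(202, Mul(-1, 277)) = Add(202, -277) = -75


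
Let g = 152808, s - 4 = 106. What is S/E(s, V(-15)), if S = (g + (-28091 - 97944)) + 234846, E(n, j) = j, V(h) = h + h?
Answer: -261619/30 ≈ -8720.6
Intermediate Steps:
V(h) = 2*h
s = 110 (s = 4 + 106 = 110)
S = 261619 (S = (152808 + (-28091 - 97944)) + 234846 = (152808 - 126035) + 234846 = 26773 + 234846 = 261619)
S/E(s, V(-15)) = 261619/((2*(-15))) = 261619/(-30) = 261619*(-1/30) = -261619/30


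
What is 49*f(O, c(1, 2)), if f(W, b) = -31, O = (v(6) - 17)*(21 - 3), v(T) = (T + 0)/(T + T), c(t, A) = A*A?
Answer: -1519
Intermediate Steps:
c(t, A) = A**2
v(T) = 1/2 (v(T) = T/((2*T)) = T*(1/(2*T)) = 1/2)
O = -297 (O = (1/2 - 17)*(21 - 3) = -33/2*18 = -297)
49*f(O, c(1, 2)) = 49*(-31) = -1519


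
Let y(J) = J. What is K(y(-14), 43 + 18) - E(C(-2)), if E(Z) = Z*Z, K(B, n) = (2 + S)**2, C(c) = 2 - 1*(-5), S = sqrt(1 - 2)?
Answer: -46 + 4*I ≈ -46.0 + 4.0*I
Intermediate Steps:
S = I (S = sqrt(-1) = I ≈ 1.0*I)
C(c) = 7 (C(c) = 2 + 5 = 7)
K(B, n) = (2 + I)**2
E(Z) = Z**2
K(y(-14), 43 + 18) - E(C(-2)) = (2 + I)**2 - 1*7**2 = (2 + I)**2 - 1*49 = (2 + I)**2 - 49 = -49 + (2 + I)**2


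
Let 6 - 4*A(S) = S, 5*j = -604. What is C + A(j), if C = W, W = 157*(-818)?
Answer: -1283943/10 ≈ -1.2839e+5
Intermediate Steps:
j = -604/5 (j = (⅕)*(-604) = -604/5 ≈ -120.80)
A(S) = 3/2 - S/4
W = -128426
C = -128426
C + A(j) = -128426 + (3/2 - ¼*(-604/5)) = -128426 + (3/2 + 151/5) = -128426 + 317/10 = -1283943/10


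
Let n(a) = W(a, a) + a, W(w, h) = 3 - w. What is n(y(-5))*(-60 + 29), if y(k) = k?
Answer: -93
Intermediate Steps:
n(a) = 3 (n(a) = (3 - a) + a = 3)
n(y(-5))*(-60 + 29) = 3*(-60 + 29) = 3*(-31) = -93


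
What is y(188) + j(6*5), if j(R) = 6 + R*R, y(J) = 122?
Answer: 1028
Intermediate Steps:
j(R) = 6 + R**2
y(188) + j(6*5) = 122 + (6 + (6*5)**2) = 122 + (6 + 30**2) = 122 + (6 + 900) = 122 + 906 = 1028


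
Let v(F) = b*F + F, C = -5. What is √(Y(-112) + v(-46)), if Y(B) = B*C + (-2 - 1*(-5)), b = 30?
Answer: I*√863 ≈ 29.377*I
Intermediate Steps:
v(F) = 31*F (v(F) = 30*F + F = 31*F)
Y(B) = 3 - 5*B (Y(B) = B*(-5) + (-2 - 1*(-5)) = -5*B + (-2 + 5) = -5*B + 3 = 3 - 5*B)
√(Y(-112) + v(-46)) = √((3 - 5*(-112)) + 31*(-46)) = √((3 + 560) - 1426) = √(563 - 1426) = √(-863) = I*√863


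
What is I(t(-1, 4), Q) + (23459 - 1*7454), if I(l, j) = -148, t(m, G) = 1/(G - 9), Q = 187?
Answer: 15857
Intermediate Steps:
t(m, G) = 1/(-9 + G)
I(t(-1, 4), Q) + (23459 - 1*7454) = -148 + (23459 - 1*7454) = -148 + (23459 - 7454) = -148 + 16005 = 15857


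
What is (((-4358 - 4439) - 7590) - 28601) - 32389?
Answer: -77377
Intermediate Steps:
(((-4358 - 4439) - 7590) - 28601) - 32389 = ((-8797 - 7590) - 28601) - 32389 = (-16387 - 28601) - 32389 = -44988 - 32389 = -77377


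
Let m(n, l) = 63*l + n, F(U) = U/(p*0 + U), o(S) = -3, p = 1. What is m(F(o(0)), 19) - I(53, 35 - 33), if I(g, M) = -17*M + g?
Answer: 1179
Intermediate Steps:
I(g, M) = g - 17*M
F(U) = 1 (F(U) = U/(1*0 + U) = U/(0 + U) = U/U = 1)
m(n, l) = n + 63*l
m(F(o(0)), 19) - I(53, 35 - 33) = (1 + 63*19) - (53 - 17*(35 - 33)) = (1 + 1197) - (53 - 17*2) = 1198 - (53 - 34) = 1198 - 1*19 = 1198 - 19 = 1179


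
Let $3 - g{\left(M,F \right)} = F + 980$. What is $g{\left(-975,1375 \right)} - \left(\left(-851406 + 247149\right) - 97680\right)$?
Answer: $699585$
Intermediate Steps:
$g{\left(M,F \right)} = -977 - F$ ($g{\left(M,F \right)} = 3 - \left(F + 980\right) = 3 - \left(980 + F\right) = -977 - F$)
$g{\left(-975,1375 \right)} - \left(\left(-851406 + 247149\right) - 97680\right) = \left(-977 - 1375\right) - \left(\left(-851406 + 247149\right) - 97680\right) = \left(-977 - 1375\right) - \left(-604257 - 97680\right) = -2352 - -701937 = -2352 + 701937 = 699585$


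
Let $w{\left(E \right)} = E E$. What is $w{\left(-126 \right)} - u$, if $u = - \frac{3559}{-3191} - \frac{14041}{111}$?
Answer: $\frac{5667704858}{354201} \approx 16001.0$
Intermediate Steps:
$w{\left(E \right)} = E^{2}$
$u = - \frac{44409782}{354201}$ ($u = \left(-3559\right) \left(- \frac{1}{3191}\right) - \frac{14041}{111} = \frac{3559}{3191} - \frac{14041}{111} = - \frac{44409782}{354201} \approx -125.38$)
$w{\left(-126 \right)} - u = \left(-126\right)^{2} - - \frac{44409782}{354201} = 15876 + \frac{44409782}{354201} = \frac{5667704858}{354201}$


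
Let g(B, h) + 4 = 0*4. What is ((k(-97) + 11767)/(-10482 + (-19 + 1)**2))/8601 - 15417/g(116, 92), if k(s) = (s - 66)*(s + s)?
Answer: 74831502885/19415324 ≈ 3854.3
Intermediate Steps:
k(s) = 2*s*(-66 + s) (k(s) = (-66 + s)*(2*s) = 2*s*(-66 + s))
g(B, h) = -4 (g(B, h) = -4 + 0*4 = -4 + 0 = -4)
((k(-97) + 11767)/(-10482 + (-19 + 1)**2))/8601 - 15417/g(116, 92) = ((2*(-97)*(-66 - 97) + 11767)/(-10482 + (-19 + 1)**2))/8601 - 15417/(-4) = ((2*(-97)*(-163) + 11767)/(-10482 + (-18)**2))*(1/8601) - 15417*(-1/4) = ((31622 + 11767)/(-10482 + 324))*(1/8601) + 15417/4 = (43389/(-10158))*(1/8601) + 15417/4 = (43389*(-1/10158))*(1/8601) + 15417/4 = -14463/3386*1/8601 + 15417/4 = -4821/9707662 + 15417/4 = 74831502885/19415324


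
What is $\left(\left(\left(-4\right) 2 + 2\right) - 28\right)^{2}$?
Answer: $1156$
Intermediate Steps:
$\left(\left(\left(-4\right) 2 + 2\right) - 28\right)^{2} = \left(\left(-8 + 2\right) - 28\right)^{2} = \left(-6 - 28\right)^{2} = \left(-34\right)^{2} = 1156$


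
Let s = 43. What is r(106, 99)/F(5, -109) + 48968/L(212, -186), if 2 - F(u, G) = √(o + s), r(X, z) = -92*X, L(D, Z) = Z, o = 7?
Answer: 14948/93 + 1060*√2 ≈ 1659.8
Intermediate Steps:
F(u, G) = 2 - 5*√2 (F(u, G) = 2 - √(7 + 43) = 2 - √50 = 2 - 5*√2)
r(106, 99)/F(5, -109) + 48968/L(212, -186) = (-92*106)/(2 - 5*√2) + 48968/(-186) = -9752/(2 - 5*√2) + 48968*(-1/186) = -9752/(2 - 5*√2) - 24484/93 = -24484/93 - 9752/(2 - 5*√2)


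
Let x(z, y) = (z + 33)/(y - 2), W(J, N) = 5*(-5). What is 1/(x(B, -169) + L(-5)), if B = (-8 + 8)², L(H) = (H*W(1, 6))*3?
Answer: 57/21364 ≈ 0.0026680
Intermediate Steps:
W(J, N) = -25
L(H) = -75*H (L(H) = (H*(-25))*3 = -25*H*3 = -75*H)
B = 0 (B = 0² = 0)
x(z, y) = (33 + z)/(-2 + y)
1/(x(B, -169) + L(-5)) = 1/((33 + 0)/(-2 - 169) - 75*(-5)) = 1/(33/(-171) + 375) = 1/(-1/171*33 + 375) = 1/(-11/57 + 375) = 1/(21364/57) = 57/21364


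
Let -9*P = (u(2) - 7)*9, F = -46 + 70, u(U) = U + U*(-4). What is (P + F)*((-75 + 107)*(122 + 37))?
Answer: 188256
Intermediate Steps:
u(U) = -3*U (u(U) = U - 4*U = -3*U)
F = 24
P = 13 (P = -(-3*2 - 7)*9/9 = -(-6 - 7)*9/9 = -(-13)*9/9 = -⅑*(-117) = 13)
(P + F)*((-75 + 107)*(122 + 37)) = (13 + 24)*((-75 + 107)*(122 + 37)) = 37*(32*159) = 37*5088 = 188256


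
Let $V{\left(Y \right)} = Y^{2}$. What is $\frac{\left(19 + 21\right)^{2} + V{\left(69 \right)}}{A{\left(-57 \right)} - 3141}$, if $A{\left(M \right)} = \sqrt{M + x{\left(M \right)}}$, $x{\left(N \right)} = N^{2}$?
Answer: $- \frac{6659967}{3287563} - \frac{12722 \sqrt{798}}{9862689} \approx -2.0622$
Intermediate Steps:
$A{\left(M \right)} = \sqrt{M + M^{2}}$
$\frac{\left(19 + 21\right)^{2} + V{\left(69 \right)}}{A{\left(-57 \right)} - 3141} = \frac{\left(19 + 21\right)^{2} + 69^{2}}{\sqrt{- 57 \left(1 - 57\right)} - 3141} = \frac{40^{2} + 4761}{\sqrt{\left(-57\right) \left(-56\right)} - 3141} = \frac{1600 + 4761}{\sqrt{3192} - 3141} = \frac{6361}{2 \sqrt{798} - 3141} = \frac{6361}{-3141 + 2 \sqrt{798}}$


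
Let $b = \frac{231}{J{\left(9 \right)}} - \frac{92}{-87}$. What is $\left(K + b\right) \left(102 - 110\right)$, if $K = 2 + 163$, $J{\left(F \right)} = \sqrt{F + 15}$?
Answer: $- \frac{115576}{87} - 154 \sqrt{6} \approx -1705.7$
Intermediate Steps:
$J{\left(F \right)} = \sqrt{15 + F}$
$b = \frac{92}{87} + \frac{77 \sqrt{6}}{4}$ ($b = \frac{231}{\sqrt{15 + 9}} - \frac{92}{-87} = \frac{231}{\sqrt{24}} - - \frac{92}{87} = \frac{231}{2 \sqrt{6}} + \frac{92}{87} = 231 \frac{\sqrt{6}}{12} + \frac{92}{87} = \frac{77 \sqrt{6}}{4} + \frac{92}{87} = \frac{92}{87} + \frac{77 \sqrt{6}}{4} \approx 48.21$)
$K = 165$
$\left(K + b\right) \left(102 - 110\right) = \left(165 + \left(\frac{92}{87} + \frac{77 \sqrt{6}}{4}\right)\right) \left(102 - 110\right) = \left(\frac{14447}{87} + \frac{77 \sqrt{6}}{4}\right) \left(-8\right) = - \frac{115576}{87} - 154 \sqrt{6}$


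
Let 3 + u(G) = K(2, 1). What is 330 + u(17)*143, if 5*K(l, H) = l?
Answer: -209/5 ≈ -41.800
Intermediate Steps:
K(l, H) = l/5
u(G) = -13/5 (u(G) = -3 + (⅕)*2 = -3 + ⅖ = -13/5)
330 + u(17)*143 = 330 - 13/5*143 = 330 - 1859/5 = -209/5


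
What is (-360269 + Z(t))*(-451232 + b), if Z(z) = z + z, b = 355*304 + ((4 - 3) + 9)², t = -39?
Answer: 123675414564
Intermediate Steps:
b = 108020 (b = 107920 + (1 + 9)² = 107920 + 10² = 107920 + 100 = 108020)
Z(z) = 2*z
(-360269 + Z(t))*(-451232 + b) = (-360269 + 2*(-39))*(-451232 + 108020) = (-360269 - 78)*(-343212) = -360347*(-343212) = 123675414564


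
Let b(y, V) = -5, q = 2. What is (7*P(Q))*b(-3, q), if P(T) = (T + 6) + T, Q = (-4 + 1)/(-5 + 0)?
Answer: -252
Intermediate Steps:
Q = ⅗ (Q = -3/(-5) = -3*(-⅕) = ⅗ ≈ 0.60000)
P(T) = 6 + 2*T (P(T) = (6 + T) + T = 6 + 2*T)
(7*P(Q))*b(-3, q) = (7*(6 + 2*(⅗)))*(-5) = (7*(6 + 6/5))*(-5) = (7*(36/5))*(-5) = (252/5)*(-5) = -252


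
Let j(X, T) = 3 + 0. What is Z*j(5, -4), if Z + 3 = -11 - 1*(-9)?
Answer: -15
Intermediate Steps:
j(X, T) = 3
Z = -5 (Z = -3 + (-11 - 1*(-9)) = -3 + (-11 + 9) = -3 - 2 = -5)
Z*j(5, -4) = -5*3 = -15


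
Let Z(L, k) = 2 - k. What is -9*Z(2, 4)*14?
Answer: 252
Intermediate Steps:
-9*Z(2, 4)*14 = -9*(2 - 1*4)*14 = -9*(2 - 4)*14 = -9*(-2)*14 = 18*14 = 252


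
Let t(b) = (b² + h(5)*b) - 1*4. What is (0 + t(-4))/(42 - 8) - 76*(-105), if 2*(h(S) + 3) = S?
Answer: 135667/17 ≈ 7980.4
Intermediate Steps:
h(S) = -3 + S/2
t(b) = -4 + b² - b/2 (t(b) = (b² + (-3 + (½)*5)*b) - 1*4 = (b² + (-3 + 5/2)*b) - 4 = (b² - b/2) - 4 = -4 + b² - b/2)
(0 + t(-4))/(42 - 8) - 76*(-105) = (0 + (-4 + (-4)² - ½*(-4)))/(42 - 8) - 76*(-105) = (0 + (-4 + 16 + 2))/34 + 7980 = (0 + 14)*(1/34) + 7980 = 14*(1/34) + 7980 = 7/17 + 7980 = 135667/17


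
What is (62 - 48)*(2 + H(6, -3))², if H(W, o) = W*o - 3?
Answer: 5054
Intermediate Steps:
H(W, o) = -3 + W*o
(62 - 48)*(2 + H(6, -3))² = (62 - 48)*(2 + (-3 + 6*(-3)))² = 14*(2 + (-3 - 18))² = 14*(2 - 21)² = 14*(-19)² = 14*361 = 5054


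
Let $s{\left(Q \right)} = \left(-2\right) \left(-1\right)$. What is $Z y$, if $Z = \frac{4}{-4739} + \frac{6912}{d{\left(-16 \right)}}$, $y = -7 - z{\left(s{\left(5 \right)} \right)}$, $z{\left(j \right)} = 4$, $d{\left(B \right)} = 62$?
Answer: $- \frac{180156460}{146909} \approx -1226.3$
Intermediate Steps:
$s{\left(Q \right)} = 2$
$y = -11$ ($y = -7 - 4 = -11$)
$Z = \frac{16377860}{146909}$ ($Z = \frac{4}{-4739} + \frac{6912}{62} = 4 \left(- \frac{1}{4739}\right) + 6912 \cdot \frac{1}{62} = - \frac{4}{4739} + \frac{3456}{31} = \frac{16377860}{146909} \approx 111.48$)
$Z y = \frac{16377860}{146909} \left(-11\right) = - \frac{180156460}{146909}$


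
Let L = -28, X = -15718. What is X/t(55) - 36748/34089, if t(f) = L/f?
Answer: 14734285333/477246 ≈ 30874.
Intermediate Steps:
t(f) = -28/f
X/t(55) - 36748/34089 = -15718/((-28/55)) - 36748/34089 = -15718/((-28*1/55)) - 36748*1/34089 = -15718/(-28/55) - 36748/34089 = -15718*(-55/28) - 36748/34089 = 432245/14 - 36748/34089 = 14734285333/477246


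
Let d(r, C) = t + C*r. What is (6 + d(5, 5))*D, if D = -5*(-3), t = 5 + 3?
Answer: 585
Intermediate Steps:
t = 8
D = 15
d(r, C) = 8 + C*r
(6 + d(5, 5))*D = (6 + (8 + 5*5))*15 = (6 + (8 + 25))*15 = (6 + 33)*15 = 39*15 = 585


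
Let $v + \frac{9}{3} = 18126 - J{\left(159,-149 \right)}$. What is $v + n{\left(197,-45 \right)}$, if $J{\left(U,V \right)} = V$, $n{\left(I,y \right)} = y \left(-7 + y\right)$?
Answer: $20612$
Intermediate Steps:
$v = 18272$ ($v = -3 + \left(18126 - -149\right) = -3 + \left(18126 + 149\right) = -3 + 18275 = 18272$)
$v + n{\left(197,-45 \right)} = 18272 - 45 \left(-7 - 45\right) = 18272 - -2340 = 18272 + 2340 = 20612$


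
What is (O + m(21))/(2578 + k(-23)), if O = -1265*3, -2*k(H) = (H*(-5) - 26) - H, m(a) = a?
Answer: -1887/1261 ≈ -1.4964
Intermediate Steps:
k(H) = 13 + 3*H (k(H) = -((H*(-5) - 26) - H)/2 = -((-5*H - 26) - H)/2 = -((-26 - 5*H) - H)/2 = -(-26 - 6*H)/2 = 13 + 3*H)
O = -3795
(O + m(21))/(2578 + k(-23)) = (-3795 + 21)/(2578 + (13 + 3*(-23))) = -3774/(2578 + (13 - 69)) = -3774/(2578 - 56) = -3774/2522 = -3774*1/2522 = -1887/1261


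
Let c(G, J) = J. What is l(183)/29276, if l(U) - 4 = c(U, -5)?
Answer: -1/29276 ≈ -3.4158e-5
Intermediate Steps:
l(U) = -1 (l(U) = 4 - 5 = -1)
l(183)/29276 = -1/29276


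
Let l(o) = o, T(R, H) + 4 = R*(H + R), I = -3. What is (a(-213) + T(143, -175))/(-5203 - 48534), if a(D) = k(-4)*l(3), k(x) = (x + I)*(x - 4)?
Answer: 4412/53737 ≈ 0.082104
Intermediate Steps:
T(R, H) = -4 + R*(H + R)
k(x) = (-4 + x)*(-3 + x) (k(x) = (x - 3)*(x - 4) = (-3 + x)*(-4 + x) = (-4 + x)*(-3 + x))
a(D) = 168 (a(D) = (12 + (-4)² - 7*(-4))*3 = (12 + 16 + 28)*3 = 56*3 = 168)
(a(-213) + T(143, -175))/(-5203 - 48534) = (168 + (-4 + 143² - 175*143))/(-5203 - 48534) = (168 + (-4 + 20449 - 25025))/(-53737) = (168 - 4580)*(-1/53737) = -4412*(-1/53737) = 4412/53737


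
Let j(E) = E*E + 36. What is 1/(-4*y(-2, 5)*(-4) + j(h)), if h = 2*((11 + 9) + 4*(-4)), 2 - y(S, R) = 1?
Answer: 1/116 ≈ 0.0086207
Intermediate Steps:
y(S, R) = 1 (y(S, R) = 2 - 1*1 = 2 - 1 = 1)
h = 8 (h = 2*(20 - 16) = 2*4 = 8)
j(E) = 36 + E**2 (j(E) = E**2 + 36 = 36 + E**2)
1/(-4*y(-2, 5)*(-4) + j(h)) = 1/(-4*1*(-4) + (36 + 8**2)) = 1/(-4*(-4) + (36 + 64)) = 1/(16 + 100) = 1/116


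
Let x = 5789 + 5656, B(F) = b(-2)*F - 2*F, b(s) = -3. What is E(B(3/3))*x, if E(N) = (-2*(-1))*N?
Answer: -114450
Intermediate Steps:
B(F) = -5*F (B(F) = -3*F - 2*F = -5*F)
E(N) = 2*N
x = 11445
E(B(3/3))*x = (2*(-15/3))*11445 = (2*(-5*1))*11445 = (2*(-5))*11445 = -10*11445 = -114450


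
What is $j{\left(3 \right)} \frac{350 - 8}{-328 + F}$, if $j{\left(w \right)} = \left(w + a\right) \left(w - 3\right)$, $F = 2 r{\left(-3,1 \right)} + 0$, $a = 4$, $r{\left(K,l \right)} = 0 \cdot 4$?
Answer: $0$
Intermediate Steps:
$r{\left(K,l \right)} = 0$
$F = 0$ ($F = 2 \cdot 0 + 0 = 0 + 0 = 0$)
$j{\left(w \right)} = \left(-3 + w\right) \left(4 + w\right)$ ($j{\left(w \right)} = \left(w + 4\right) \left(w - 3\right) = \left(4 + w\right) \left(-3 + w\right) = \left(-3 + w\right) \left(4 + w\right)$)
$j{\left(3 \right)} \frac{350 - 8}{-328 + F} = \left(-12 + 3 + 3^{2}\right) \frac{350 - 8}{-328 + 0} = \left(-12 + 3 + 9\right) \frac{342}{-328} = 0 \cdot 342 \left(- \frac{1}{328}\right) = 0 \left(- \frac{171}{164}\right) = 0$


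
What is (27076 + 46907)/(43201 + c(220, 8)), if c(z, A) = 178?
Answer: 10569/6197 ≈ 1.7055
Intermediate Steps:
(27076 + 46907)/(43201 + c(220, 8)) = (27076 + 46907)/(43201 + 178) = 73983/43379 = 73983*(1/43379) = 10569/6197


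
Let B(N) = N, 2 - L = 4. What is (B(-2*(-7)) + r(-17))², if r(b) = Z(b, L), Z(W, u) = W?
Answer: 9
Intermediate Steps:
L = -2 (L = 2 - 1*4 = 2 - 4 = -2)
r(b) = b
(B(-2*(-7)) + r(-17))² = (-2*(-7) - 17)² = (14 - 17)² = (-3)² = 9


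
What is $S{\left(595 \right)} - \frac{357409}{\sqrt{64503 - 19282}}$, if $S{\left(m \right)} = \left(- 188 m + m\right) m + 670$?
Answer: $-66202005 - \frac{357409 \sqrt{45221}}{45221} \approx -6.6204 \cdot 10^{7}$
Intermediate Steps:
$S{\left(m \right)} = 670 - 187 m^{2}$ ($S{\left(m \right)} = - 187 m m + 670 = - 187 m^{2} + 670 = 670 - 187 m^{2}$)
$S{\left(595 \right)} - \frac{357409}{\sqrt{64503 - 19282}} = \left(670 - 187 \cdot 595^{2}\right) - \frac{357409}{\sqrt{64503 - 19282}} = \left(670 - 66202675\right) - \frac{357409}{\sqrt{45221}} = \left(670 - 66202675\right) - 357409 \frac{\sqrt{45221}}{45221} = -66202005 - \frac{357409 \sqrt{45221}}{45221}$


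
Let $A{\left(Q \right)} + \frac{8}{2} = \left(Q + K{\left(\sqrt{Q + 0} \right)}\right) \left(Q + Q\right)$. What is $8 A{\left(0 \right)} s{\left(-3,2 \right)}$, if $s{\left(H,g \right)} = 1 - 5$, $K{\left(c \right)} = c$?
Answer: $128$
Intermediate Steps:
$s{\left(H,g \right)} = -4$
$A{\left(Q \right)} = -4 + 2 Q \left(Q + \sqrt{Q}\right)$ ($A{\left(Q \right)} = -4 + \left(Q + \sqrt{Q + 0}\right) \left(Q + Q\right) = -4 + \left(Q + \sqrt{Q}\right) 2 Q = -4 + 2 Q \left(Q + \sqrt{Q}\right)$)
$8 A{\left(0 \right)} s{\left(-3,2 \right)} = 8 \left(-4 + 2 \cdot 0^{2} + 2 \cdot 0^{\frac{3}{2}}\right) \left(-4\right) = 8 \left(-4 + 2 \cdot 0 + 2 \cdot 0\right) \left(-4\right) = 8 \left(-4 + 0 + 0\right) \left(-4\right) = 8 \left(-4\right) \left(-4\right) = \left(-32\right) \left(-4\right) = 128$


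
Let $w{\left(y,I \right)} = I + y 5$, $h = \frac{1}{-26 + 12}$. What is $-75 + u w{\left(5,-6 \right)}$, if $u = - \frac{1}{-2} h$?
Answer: $- \frac{2119}{28} \approx -75.679$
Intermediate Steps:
$h = - \frac{1}{14}$ ($h = \frac{1}{-14} = - \frac{1}{14} \approx -0.071429$)
$w{\left(y,I \right)} = I + 5 y$
$u = - \frac{1}{28}$ ($u = - \frac{1}{-2} \left(- \frac{1}{14}\right) = \left(-1\right) \left(- \frac{1}{2}\right) \left(- \frac{1}{14}\right) = \frac{1}{2} \left(- \frac{1}{14}\right) = - \frac{1}{28} \approx -0.035714$)
$-75 + u w{\left(5,-6 \right)} = -75 - \frac{-6 + 5 \cdot 5}{28} = -75 - \frac{-6 + 25}{28} = -75 - \frac{19}{28} = - \frac{2119}{28}$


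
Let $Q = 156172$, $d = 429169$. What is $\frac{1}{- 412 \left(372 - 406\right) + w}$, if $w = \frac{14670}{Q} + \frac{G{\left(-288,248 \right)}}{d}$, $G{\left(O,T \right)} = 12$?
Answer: $\frac{33512090534}{469440513091919} \approx 7.1387 \cdot 10^{-5}$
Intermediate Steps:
$w = \frac{3148891647}{33512090534}$ ($w = \frac{14670}{156172} + \frac{12}{429169} = 14670 \cdot \frac{1}{156172} + 12 \cdot \frac{1}{429169} = \frac{7335}{78086} + \frac{12}{429169} = \frac{3148891647}{33512090534} \approx 0.093963$)
$\frac{1}{- 412 \left(372 - 406\right) + w} = \frac{1}{- 412 \left(372 - 406\right) + \frac{3148891647}{33512090534}} = \frac{1}{\left(-412\right) \left(-34\right) + \frac{3148891647}{33512090534}} = \frac{1}{14008 + \frac{3148891647}{33512090534}} = \frac{1}{\frac{469440513091919}{33512090534}} = \frac{33512090534}{469440513091919}$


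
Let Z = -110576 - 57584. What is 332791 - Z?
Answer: 500951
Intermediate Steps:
Z = -168160
332791 - Z = 332791 - 1*(-168160) = 332791 + 168160 = 500951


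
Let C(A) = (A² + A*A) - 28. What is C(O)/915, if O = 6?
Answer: 44/915 ≈ 0.048087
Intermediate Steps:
C(A) = -28 + 2*A² (C(A) = (A² + A²) - 28 = 2*A² - 28 = -28 + 2*A²)
C(O)/915 = (-28 + 2*6²)/915 = (-28 + 2*36)*(1/915) = (-28 + 72)*(1/915) = 44*(1/915) = 44/915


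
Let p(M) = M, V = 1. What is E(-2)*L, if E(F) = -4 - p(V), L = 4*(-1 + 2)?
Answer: -20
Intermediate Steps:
L = 4 (L = 4*1 = 4)
E(F) = -5 (E(F) = -4 - 1*1 = -4 - 1 = -5)
E(-2)*L = -5*4 = -20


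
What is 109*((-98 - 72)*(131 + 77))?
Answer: -3854240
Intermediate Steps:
109*((-98 - 72)*(131 + 77)) = 109*(-170*208) = 109*(-35360) = -3854240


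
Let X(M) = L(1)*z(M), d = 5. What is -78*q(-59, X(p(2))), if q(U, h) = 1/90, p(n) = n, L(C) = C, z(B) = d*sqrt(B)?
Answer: -13/15 ≈ -0.86667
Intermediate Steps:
z(B) = 5*sqrt(B)
X(M) = 5*sqrt(M) (X(M) = 1*(5*sqrt(M)) = 5*sqrt(M))
q(U, h) = 1/90
-78*q(-59, X(p(2))) = -78*1/90 = -13/15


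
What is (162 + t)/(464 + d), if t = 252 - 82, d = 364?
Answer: 83/207 ≈ 0.40097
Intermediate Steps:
t = 170
(162 + t)/(464 + d) = (162 + 170)/(464 + 364) = 332/828 = 332*(1/828) = 83/207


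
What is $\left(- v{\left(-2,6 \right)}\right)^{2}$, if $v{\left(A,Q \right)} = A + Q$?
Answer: $16$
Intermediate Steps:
$\left(- v{\left(-2,6 \right)}\right)^{2} = \left(- (-2 + 6)\right)^{2} = \left(\left(-1\right) 4\right)^{2} = \left(-4\right)^{2} = 16$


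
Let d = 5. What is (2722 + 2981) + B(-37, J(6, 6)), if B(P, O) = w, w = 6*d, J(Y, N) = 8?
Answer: 5733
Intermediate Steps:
w = 30 (w = 6*5 = 30)
B(P, O) = 30
(2722 + 2981) + B(-37, J(6, 6)) = (2722 + 2981) + 30 = 5703 + 30 = 5733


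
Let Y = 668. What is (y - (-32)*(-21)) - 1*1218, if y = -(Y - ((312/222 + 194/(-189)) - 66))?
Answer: -18346982/6993 ≈ -2623.6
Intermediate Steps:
y = -5130212/6993 (y = -(668 - ((312/222 + 194/(-189)) - 66)) = -(668 - ((312*(1/222) + 194*(-1/189)) - 66)) = -(668 - ((52/37 - 194/189) - 66)) = -(668 - (2650/6993 - 66)) = -(668 - 1*(-458888/6993)) = -(668 + 458888/6993) = -1*5130212/6993 = -5130212/6993 ≈ -733.62)
(y - (-32)*(-21)) - 1*1218 = (-5130212/6993 - (-32)*(-21)) - 1*1218 = (-5130212/6993 - 1*672) - 1218 = (-5130212/6993 - 672) - 1218 = -9829508/6993 - 1218 = -18346982/6993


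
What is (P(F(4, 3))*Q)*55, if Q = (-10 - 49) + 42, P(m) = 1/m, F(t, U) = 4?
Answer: -935/4 ≈ -233.75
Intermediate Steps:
Q = -17 (Q = -59 + 42 = -17)
(P(F(4, 3))*Q)*55 = (-17/4)*55 = ((¼)*(-17))*55 = -17/4*55 = -935/4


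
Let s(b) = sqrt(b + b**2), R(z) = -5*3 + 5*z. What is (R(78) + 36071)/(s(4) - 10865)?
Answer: -79197158/23609641 - 72892*sqrt(5)/118048205 ≈ -3.3558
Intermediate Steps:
R(z) = -15 + 5*z
(R(78) + 36071)/(s(4) - 10865) = ((-15 + 5*78) + 36071)/(sqrt(4*(1 + 4)) - 10865) = ((-15 + 390) + 36071)/(sqrt(4*5) - 10865) = (375 + 36071)/(sqrt(20) - 10865) = 36446/(2*sqrt(5) - 10865) = 36446/(-10865 + 2*sqrt(5))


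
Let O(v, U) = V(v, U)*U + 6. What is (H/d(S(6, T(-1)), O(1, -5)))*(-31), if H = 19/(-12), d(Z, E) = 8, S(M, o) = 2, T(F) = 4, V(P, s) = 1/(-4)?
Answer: 589/96 ≈ 6.1354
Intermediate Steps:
V(P, s) = -¼
O(v, U) = 6 - U/4 (O(v, U) = -U/4 + 6 = 6 - U/4)
H = -19/12 (H = 19*(-1/12) = -19/12 ≈ -1.5833)
(H/d(S(6, T(-1)), O(1, -5)))*(-31) = -19/12/8*(-31) = -19/12*⅛*(-31) = -19/96*(-31) = 589/96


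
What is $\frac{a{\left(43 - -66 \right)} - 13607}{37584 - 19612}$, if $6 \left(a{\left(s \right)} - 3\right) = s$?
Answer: $- \frac{81515}{107832} \approx -0.75594$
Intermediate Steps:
$a{\left(s \right)} = 3 + \frac{s}{6}$
$\frac{a{\left(43 - -66 \right)} - 13607}{37584 - 19612} = \frac{\left(3 + \frac{43 - -66}{6}\right) - 13607}{37584 - 19612} = \frac{\left(3 + \frac{43 + 66}{6}\right) - 13607}{17972} = \left(\left(3 + \frac{1}{6} \cdot 109\right) - 13607\right) \frac{1}{17972} = \left(\left(3 + \frac{109}{6}\right) - 13607\right) \frac{1}{17972} = \left(\frac{127}{6} - 13607\right) \frac{1}{17972} = \left(- \frac{81515}{6}\right) \frac{1}{17972} = - \frac{81515}{107832}$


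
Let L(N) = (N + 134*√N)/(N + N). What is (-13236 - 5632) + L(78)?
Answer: -37735/2 + 67*√78/78 ≈ -18860.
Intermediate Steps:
L(N) = (N + 134*√N)/(2*N) (L(N) = (N + 134*√N)/((2*N)) = (N + 134*√N)*(1/(2*N)) = (N + 134*√N)/(2*N))
(-13236 - 5632) + L(78) = (-13236 - 5632) + (½ + 67/√78) = -18868 + (½ + 67*(√78/78)) = -18868 + (½ + 67*√78/78) = -37735/2 + 67*√78/78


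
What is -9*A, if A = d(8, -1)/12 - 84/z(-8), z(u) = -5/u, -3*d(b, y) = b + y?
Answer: 24227/20 ≈ 1211.3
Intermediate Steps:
d(b, y) = -b/3 - y/3 (d(b, y) = -(b + y)/3 = -b/3 - y/3)
A = -24227/180 (A = (-⅓*8 - ⅓*(-1))/12 - 84/((-5/(-8))) = (-8/3 + ⅓)*(1/12) - 84/((-5*(-⅛))) = -7/3*1/12 - 84/5/8 = -7/36 - 84*8/5 = -7/36 - 672/5 = -24227/180 ≈ -134.59)
-9*A = -9*(-24227/180) = 24227/20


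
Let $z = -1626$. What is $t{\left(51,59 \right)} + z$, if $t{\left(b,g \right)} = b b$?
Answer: $975$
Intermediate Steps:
$t{\left(b,g \right)} = b^{2}$
$t{\left(51,59 \right)} + z = 51^{2} - 1626 = 2601 - 1626 = 975$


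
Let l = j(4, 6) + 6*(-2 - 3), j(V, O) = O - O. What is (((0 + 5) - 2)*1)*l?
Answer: -90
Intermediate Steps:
j(V, O) = 0
l = -30 (l = 0 + 6*(-2 - 3) = 0 + 6*(-5) = 0 - 30 = -30)
(((0 + 5) - 2)*1)*l = (((0 + 5) - 2)*1)*(-30) = ((5 - 2)*1)*(-30) = (3*1)*(-30) = 3*(-30) = -90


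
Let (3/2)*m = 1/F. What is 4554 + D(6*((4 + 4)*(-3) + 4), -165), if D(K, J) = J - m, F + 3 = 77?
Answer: 487178/111 ≈ 4389.0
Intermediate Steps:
F = 74 (F = -3 + 77 = 74)
m = 1/111 (m = (2/3)/74 = (2/3)*(1/74) = 1/111 ≈ 0.0090090)
D(K, J) = -1/111 + J (D(K, J) = J - 1*1/111 = J - 1/111 = -1/111 + J)
4554 + D(6*((4 + 4)*(-3) + 4), -165) = 4554 + (-1/111 - 165) = 4554 - 18316/111 = 487178/111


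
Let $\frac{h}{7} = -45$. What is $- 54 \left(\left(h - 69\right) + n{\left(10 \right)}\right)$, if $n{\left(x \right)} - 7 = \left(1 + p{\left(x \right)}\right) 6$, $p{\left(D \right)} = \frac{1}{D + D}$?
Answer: $\frac{100089}{5} \approx 20018.0$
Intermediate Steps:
$h = -315$ ($h = 7 \left(-45\right) = -315$)
$p{\left(D \right)} = \frac{1}{2 D}$
$n{\left(x \right)} = 13 + \frac{3}{x}$ ($n{\left(x \right)} = 7 + \left(1 + \frac{1}{2 x}\right) 6 = 7 + \left(6 + \frac{3}{x}\right) = 13 + \frac{3}{x}$)
$- 54 \left(\left(h - 69\right) + n{\left(10 \right)}\right) = - 54 \left(\left(-315 - 69\right) + \left(13 + \frac{3}{10}\right)\right) = - 54 \left(-384 + \left(13 + 3 \cdot \frac{1}{10}\right)\right) = - 54 \left(-384 + \left(13 + \frac{3}{10}\right)\right) = - 54 \left(-384 + \frac{133}{10}\right) = \left(-54\right) \left(- \frac{3707}{10}\right) = \frac{100089}{5}$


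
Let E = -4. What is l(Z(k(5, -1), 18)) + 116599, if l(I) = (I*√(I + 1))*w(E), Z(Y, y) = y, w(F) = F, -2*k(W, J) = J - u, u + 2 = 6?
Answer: 116599 - 72*√19 ≈ 1.1629e+5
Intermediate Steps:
u = 4 (u = -2 + 6 = 4)
k(W, J) = 2 - J/2 (k(W, J) = -(J - 1*4)/2 = -(J - 4)/2 = -(-4 + J)/2 = 2 - J/2)
l(I) = -4*I*√(1 + I) (l(I) = (I*√(I + 1))*(-4) = (I*√(1 + I))*(-4) = -4*I*√(1 + I))
l(Z(k(5, -1), 18)) + 116599 = -4*18*√(1 + 18) + 116599 = -4*18*√19 + 116599 = -72*√19 + 116599 = 116599 - 72*√19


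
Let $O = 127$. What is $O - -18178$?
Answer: $18305$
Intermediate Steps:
$O - -18178 = 127 - -18178 = 127 + 18178 = 18305$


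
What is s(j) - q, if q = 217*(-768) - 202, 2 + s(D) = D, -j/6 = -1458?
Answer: 175604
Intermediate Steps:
j = 8748 (j = -6*(-1458) = 8748)
s(D) = -2 + D
q = -166858 (q = -166656 - 202 = -166858)
s(j) - q = (-2 + 8748) - 1*(-166858) = 8746 + 166858 = 175604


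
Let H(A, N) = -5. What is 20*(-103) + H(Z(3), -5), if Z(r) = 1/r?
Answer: -2065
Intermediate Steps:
20*(-103) + H(Z(3), -5) = 20*(-103) - 5 = -2060 - 5 = -2065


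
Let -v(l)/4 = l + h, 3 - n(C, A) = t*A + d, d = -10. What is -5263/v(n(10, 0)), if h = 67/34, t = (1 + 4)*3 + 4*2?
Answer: 89471/1018 ≈ 87.889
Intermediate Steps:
t = 23 (t = 5*3 + 8 = 15 + 8 = 23)
h = 67/34 (h = 67*(1/34) = 67/34 ≈ 1.9706)
n(C, A) = 13 - 23*A (n(C, A) = 3 - (23*A - 10) = 3 - (-10 + 23*A) = 3 + (10 - 23*A) = 13 - 23*A)
v(l) = -134/17 - 4*l (v(l) = -4*(l + 67/34) = -4*(67/34 + l) = -134/17 - 4*l)
-5263/v(n(10, 0)) = -5263/(-134/17 - 4*(13 - 23*0)) = -5263/(-134/17 - 4*(13 + 0)) = -5263/(-134/17 - 4*13) = -5263/(-134/17 - 52) = -5263/(-1018/17) = -5263*(-17/1018) = 89471/1018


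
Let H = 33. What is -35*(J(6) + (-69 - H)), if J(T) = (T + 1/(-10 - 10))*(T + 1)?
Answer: 8449/4 ≈ 2112.3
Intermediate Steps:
J(T) = (1 + T)*(-1/20 + T) (J(T) = (T + 1/(-20))*(1 + T) = (T - 1/20)*(1 + T) = (-1/20 + T)*(1 + T) = (1 + T)*(-1/20 + T))
-35*(J(6) + (-69 - H)) = -35*((-1/20 + 6² + (19/20)*6) + (-69 - 1*33)) = -35*((-1/20 + 36 + 57/10) + (-69 - 33)) = -35*(833/20 - 102) = -35*(-1207/20) = 8449/4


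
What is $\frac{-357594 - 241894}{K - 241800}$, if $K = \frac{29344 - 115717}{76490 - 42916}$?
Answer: $\frac{20127210112}{8118279573} \approx 2.4792$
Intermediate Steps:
$K = - \frac{86373}{33574} \approx -2.5726$
$\frac{-357594 - 241894}{K - 241800} = \frac{-357594 - 241894}{- \frac{86373}{33574} - 241800} = - \frac{599488}{- \frac{86373}{33574} - 241800} = - \frac{599488}{- \frac{8118279573}{33574}} = \left(-599488\right) \left(- \frac{33574}{8118279573}\right) = \frac{20127210112}{8118279573}$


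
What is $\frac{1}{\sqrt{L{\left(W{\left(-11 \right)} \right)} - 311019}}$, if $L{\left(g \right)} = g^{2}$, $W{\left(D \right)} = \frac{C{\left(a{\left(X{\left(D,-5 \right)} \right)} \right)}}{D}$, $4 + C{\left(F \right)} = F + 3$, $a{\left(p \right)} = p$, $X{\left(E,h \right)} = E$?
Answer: $- \frac{11 i \sqrt{37633155}}{37633155} \approx - 0.0017931 i$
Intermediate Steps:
$C{\left(F \right)} = -1 + F$ ($C{\left(F \right)} = -4 + \left(F + 3\right) = -4 + \left(3 + F\right) = -1 + F$)
$W{\left(D \right)} = \frac{-1 + D}{D}$
$\frac{1}{\sqrt{L{\left(W{\left(-11 \right)} \right)} - 311019}} = \frac{1}{\sqrt{\left(\frac{-1 - 11}{-11}\right)^{2} - 311019}} = \frac{1}{\sqrt{\left(\left(- \frac{1}{11}\right) \left(-12\right)\right)^{2} - 311019}} = \frac{1}{\sqrt{\left(\frac{12}{11}\right)^{2} - 311019}} = \frac{1}{\sqrt{\frac{144}{121} - 311019}} = \frac{1}{\sqrt{- \frac{37633155}{121}}} = \frac{1}{\frac{1}{11} i \sqrt{37633155}} = - \frac{11 i \sqrt{37633155}}{37633155}$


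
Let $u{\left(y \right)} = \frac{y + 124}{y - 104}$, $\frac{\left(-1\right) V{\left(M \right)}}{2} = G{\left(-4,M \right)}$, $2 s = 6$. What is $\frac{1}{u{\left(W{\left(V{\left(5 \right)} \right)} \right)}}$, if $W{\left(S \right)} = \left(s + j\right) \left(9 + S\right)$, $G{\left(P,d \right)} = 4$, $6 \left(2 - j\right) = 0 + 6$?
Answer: $- \frac{25}{32} \approx -0.78125$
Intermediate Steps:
$j = 1$ ($j = 2 - \frac{0 + 6}{6} = 2 - 1 = 1$)
$s = 3$ ($s = \frac{1}{2} \cdot 6 = 3$)
$V{\left(M \right)} = -8$ ($V{\left(M \right)} = \left(-2\right) 4 = -8$)
$W{\left(S \right)} = 36 + 4 S$ ($W{\left(S \right)} = \left(3 + 1\right) \left(9 + S\right) = 4 \left(9 + S\right) = 36 + 4 S$)
$u{\left(y \right)} = \frac{124 + y}{-104 + y}$
$\frac{1}{u{\left(W{\left(V{\left(5 \right)} \right)} \right)}} = \frac{1}{\frac{1}{-104 + \left(36 + 4 \left(-8\right)\right)} \left(124 + \left(36 + 4 \left(-8\right)\right)\right)} = \frac{1}{\frac{1}{-104 + \left(36 - 32\right)} \left(124 + \left(36 - 32\right)\right)} = \frac{1}{\frac{1}{-104 + 4} \left(124 + 4\right)} = \frac{1}{\frac{1}{-100} \cdot 128} = \frac{1}{\left(- \frac{1}{100}\right) 128} = \frac{1}{- \frac{32}{25}} = - \frac{25}{32}$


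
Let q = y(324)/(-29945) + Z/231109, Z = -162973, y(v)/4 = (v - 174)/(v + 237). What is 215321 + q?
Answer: 55731116508568728/258828906787 ≈ 2.1532e+5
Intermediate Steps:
y(v) = 4*(-174 + v)/(237 + v) (y(v) = 4*((v - 174)/(v + 237)) = 4*((-174 + v)/(237 + v)) = 4*(-174 + v)/(237 + v))
q = -182529714899/258828906787 (q = (4*(-174 + 324)/(237 + 324))/(-29945) - 162973/231109 = (4*150/561)*(-1/29945) - 162973*1/231109 = (4*(1/561)*150)*(-1/29945) - 162973/231109 = (200/187)*(-1/29945) - 162973/231109 = -40/1119943 - 162973/231109 = -182529714899/258828906787 ≈ -0.70521)
215321 + q = 215321 - 182529714899/258828906787 = 55731116508568728/258828906787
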